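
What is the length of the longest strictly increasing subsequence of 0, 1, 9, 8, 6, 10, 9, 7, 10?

One longest increasing subsequence is 0, 1, 8, 9, 10 (positions 1,2,4,7,9), of length 5; no longer one exists.

5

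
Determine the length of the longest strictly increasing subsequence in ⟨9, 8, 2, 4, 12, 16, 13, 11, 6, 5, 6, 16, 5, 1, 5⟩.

Let dp[i] be the longest increasing subsequence ending at position i. Then dp = [1, 1, 1, 2, 3, 4, 4, 3, 3, 3, 4, 5, 3, 1, 3].
The maximum is 5; one witness is 2, 4, 12, 13, 16 at positions 3,4,5,7,12.

5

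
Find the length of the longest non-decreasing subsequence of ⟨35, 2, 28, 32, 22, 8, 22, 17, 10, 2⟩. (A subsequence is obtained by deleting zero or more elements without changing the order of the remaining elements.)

3

Let dp[i] be the longest non-decreasing subsequence ending at position i. Then dp = [1, 1, 2, 3, 2, 2, 3, 3, 3, 2].
The maximum is 3; one witness is 2, 28, 32 at positions 2,3,4.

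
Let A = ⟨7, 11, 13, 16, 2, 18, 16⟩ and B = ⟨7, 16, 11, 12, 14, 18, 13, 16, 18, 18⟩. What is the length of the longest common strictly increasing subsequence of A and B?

5

For each value that appears in both, track the longest common increasing run ending there.
The best achievable length is 5; one witness is 7, 11, 13, 16, 18 (A-positions 1,2,3,4,6, B-positions 1,3,7,8,9).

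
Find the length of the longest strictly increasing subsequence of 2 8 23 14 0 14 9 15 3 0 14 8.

4

One longest increasing subsequence is 2, 8, 14, 15 (positions 1,2,4,8), of length 4; no longer one exists.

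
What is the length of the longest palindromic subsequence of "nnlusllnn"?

7

One longest palindromic subsequence is nnlllnn (positions 1,2,3,6,7,8,9); it reads the same forward and backward, and the interval DP gives dp[1][9] = 7.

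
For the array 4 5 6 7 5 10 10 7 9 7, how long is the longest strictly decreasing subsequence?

3

One longest decreasing subsequence is 10, 9, 7 (positions 6,9,10), of length 3; no longer one exists.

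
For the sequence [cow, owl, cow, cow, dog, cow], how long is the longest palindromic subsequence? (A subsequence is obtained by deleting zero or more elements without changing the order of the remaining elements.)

4

One longest palindromic subsequence is cow cow cow cow (positions 1,3,4,6); it reads the same forward and backward, and the interval DP gives dp[1][6] = 4.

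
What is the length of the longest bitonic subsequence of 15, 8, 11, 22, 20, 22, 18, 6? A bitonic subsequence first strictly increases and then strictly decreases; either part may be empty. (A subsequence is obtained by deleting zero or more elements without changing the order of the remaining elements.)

Let inc[i] be the LIS ending at i and dec[i] the longest strictly decreasing subsequence starting at i. inc = [1, 1, 2, 3, 3, 4, 3, 1], dec = [3, 2, 2, 4, 3, 3, 2, 1].
max_i inc[i]+dec[i]−1 = 6, with one witness 8, 11, 22, 20, 18, 6.

6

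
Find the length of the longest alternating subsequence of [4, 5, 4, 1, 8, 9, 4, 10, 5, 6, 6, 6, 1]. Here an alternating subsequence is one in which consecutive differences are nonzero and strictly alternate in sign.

Track the best alternating length ending on an up-step vs a down-step at each position: up/down = 1/1, 2/1, 1/3, 1/3, 4/1, 4/1, 4/5, 6/1, 6/7, 8/7, 8/7, 8/7, 1/9.
The maximum over both is 9; one such subsequence is 4, 5, 4, 8, 4, 10, 5, 6, 1.

9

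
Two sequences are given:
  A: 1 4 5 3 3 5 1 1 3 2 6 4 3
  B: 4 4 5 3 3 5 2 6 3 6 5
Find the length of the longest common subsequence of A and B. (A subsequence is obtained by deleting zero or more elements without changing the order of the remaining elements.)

8

A longest common subsequence is 4, 5, 3, 3, 5, 2, 6, 3 (length 8); the LCS DP confirms no longer common subsequence exists.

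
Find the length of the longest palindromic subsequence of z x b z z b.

Using dp[i][j] = 2 + dp[i+1][j−1] if the ends match, else max(dp[i+1][j], dp[i][j−1]):
dp[1][6] = 4. A witness is bzzb at positions 3,4,5,6.

4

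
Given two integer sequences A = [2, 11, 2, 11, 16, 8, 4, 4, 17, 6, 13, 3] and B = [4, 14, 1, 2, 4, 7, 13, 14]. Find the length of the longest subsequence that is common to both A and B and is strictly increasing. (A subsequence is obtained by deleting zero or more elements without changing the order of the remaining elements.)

3

For each value that appears in both, track the longest common increasing run ending there.
The best achievable length is 3; one witness is 2, 4, 13 (A-positions 1,7,11, B-positions 4,5,7).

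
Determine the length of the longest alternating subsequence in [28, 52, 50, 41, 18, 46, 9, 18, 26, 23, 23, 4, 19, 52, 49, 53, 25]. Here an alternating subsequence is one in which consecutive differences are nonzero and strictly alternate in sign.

11

Track the best alternating length ending on an up-step vs a down-step at each position: up/down = 1/1, 2/1, 2/3, 2/3, 1/3, 4/3, 1/5, 6/5, 6/5, 6/7, 6/7, 1/7, 8/7, 8/1, 8/9, 10/1, 8/11.
The maximum over both is 11; one such subsequence is 28, 52, 41, 46, 9, 26, 23, 52, 49, 53, 25.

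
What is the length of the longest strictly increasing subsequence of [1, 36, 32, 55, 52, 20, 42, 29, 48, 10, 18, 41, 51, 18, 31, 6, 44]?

5

Let dp[i] be the longest increasing subsequence ending at position i. Then dp = [1, 2, 2, 3, 3, 2, 3, 3, 4, 2, 3, 4, 5, 3, 4, 2, 5].
The maximum is 5; one witness is 1, 36, 42, 48, 51 at positions 1,2,7,9,13.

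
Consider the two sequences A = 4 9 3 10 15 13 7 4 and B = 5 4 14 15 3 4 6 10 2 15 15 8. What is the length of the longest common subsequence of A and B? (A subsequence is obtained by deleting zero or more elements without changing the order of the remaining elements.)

4

Backtracking the LCS table gives one alignment: 4 (A1,B2) → 3 (A3,B5) → 10 (A4,B8) → 15 (A5,B11).
So the longest common subsequence has length 4.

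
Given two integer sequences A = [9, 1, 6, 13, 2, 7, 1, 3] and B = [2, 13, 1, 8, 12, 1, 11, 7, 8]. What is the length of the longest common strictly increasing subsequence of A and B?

For each value that appears in both, track the longest common increasing run ending there.
The best achievable length is 2; one witness is 2, 7 (A-positions 5,6, B-positions 1,8).

2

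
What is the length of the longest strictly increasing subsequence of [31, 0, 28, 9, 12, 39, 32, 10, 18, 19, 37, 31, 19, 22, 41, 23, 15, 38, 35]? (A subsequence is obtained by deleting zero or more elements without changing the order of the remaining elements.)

8

One longest increasing subsequence is 0, 9, 12, 18, 19, 22, 23, 38 (positions 2,4,5,9,10,14,16,18), of length 8; no longer one exists.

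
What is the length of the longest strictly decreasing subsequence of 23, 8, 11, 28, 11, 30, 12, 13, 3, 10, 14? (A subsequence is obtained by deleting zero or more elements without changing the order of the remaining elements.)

Let dp[i] be the longest decreasing subsequence ending at position i. Then dp = [1, 2, 2, 1, 2, 1, 2, 2, 3, 3, 2].
The maximum is 3; one witness is 23, 8, 3 at positions 1,2,9.

3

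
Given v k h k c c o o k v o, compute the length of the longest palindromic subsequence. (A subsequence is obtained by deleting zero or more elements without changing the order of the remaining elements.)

One longest palindromic subsequence is vkookv (positions 1,2,7,8,9,10); it reads the same forward and backward, and the interval DP gives dp[1][11] = 6.

6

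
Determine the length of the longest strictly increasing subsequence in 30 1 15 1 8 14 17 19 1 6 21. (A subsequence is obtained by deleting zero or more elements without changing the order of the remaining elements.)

One longest increasing subsequence is 1, 8, 14, 17, 19, 21 (positions 2,5,6,7,8,11), of length 6; no longer one exists.

6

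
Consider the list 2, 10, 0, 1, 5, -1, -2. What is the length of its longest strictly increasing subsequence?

One longest increasing subsequence is 0, 1, 5 (positions 3,4,5), of length 3; no longer one exists.

3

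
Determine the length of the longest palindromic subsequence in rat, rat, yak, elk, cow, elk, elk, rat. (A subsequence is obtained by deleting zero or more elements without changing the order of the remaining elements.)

Using dp[i][j] = 2 + dp[i+1][j−1] if the ends match, else max(dp[i+1][j], dp[i][j−1]):
dp[1][8] = 5. A witness is rat elk elk elk rat at positions 1,4,6,7,8.

5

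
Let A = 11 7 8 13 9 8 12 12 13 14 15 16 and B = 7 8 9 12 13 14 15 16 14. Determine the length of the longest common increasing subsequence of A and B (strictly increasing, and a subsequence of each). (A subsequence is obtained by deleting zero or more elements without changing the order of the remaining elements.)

8

A longest common strictly increasing subsequence is 7, 8, 9, 12, 13, 14, 15, 16 (length 8); it appears in order in both A and B, and no longer such subsequence exists.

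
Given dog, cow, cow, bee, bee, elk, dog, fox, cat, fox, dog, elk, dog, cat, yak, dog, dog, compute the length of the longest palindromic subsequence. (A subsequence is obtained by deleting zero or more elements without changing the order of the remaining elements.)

9

One longest palindromic subsequence is dog dog cat dog elk dog cat dog dog (positions 1,7,9,11,12,13,14,16,17); it reads the same forward and backward, and the interval DP gives dp[1][17] = 9.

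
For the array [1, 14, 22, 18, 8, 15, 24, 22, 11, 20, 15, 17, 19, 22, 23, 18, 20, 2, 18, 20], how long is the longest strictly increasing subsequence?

8

Let dp[i] be the longest increasing subsequence ending at position i. Then dp = [1, 2, 3, 3, 2, 3, 4, 4, 3, 4, 4, 5, 6, 7, 8, 6, 7, 2, 6, 7].
The maximum is 8; one witness is 1, 8, 11, 15, 17, 19, 22, 23 at positions 1,5,9,11,12,13,14,15.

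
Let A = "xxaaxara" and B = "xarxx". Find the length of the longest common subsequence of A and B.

A longest common subsequence is xxx (length 3); the LCS DP confirms no longer common subsequence exists.

3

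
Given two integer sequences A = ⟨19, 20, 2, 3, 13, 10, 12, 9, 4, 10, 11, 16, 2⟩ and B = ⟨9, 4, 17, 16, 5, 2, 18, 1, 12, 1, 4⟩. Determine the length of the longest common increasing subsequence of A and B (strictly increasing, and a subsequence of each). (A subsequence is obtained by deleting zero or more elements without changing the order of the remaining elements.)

A longest common strictly increasing subsequence is 9, 16 (length 2); it appears in order in both A and B, and no longer such subsequence exists.

2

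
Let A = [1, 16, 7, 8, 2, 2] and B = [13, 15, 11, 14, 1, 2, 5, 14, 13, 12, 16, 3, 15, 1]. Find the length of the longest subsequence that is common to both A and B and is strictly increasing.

A longest common strictly increasing subsequence is 1, 2 (length 2); it appears in order in both A and B, and no longer such subsequence exists.

2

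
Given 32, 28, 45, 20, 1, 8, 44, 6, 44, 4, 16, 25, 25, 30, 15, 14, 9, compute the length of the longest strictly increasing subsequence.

5

One longest increasing subsequence is 1, 8, 16, 25, 30 (positions 5,6,11,12,14), of length 5; no longer one exists.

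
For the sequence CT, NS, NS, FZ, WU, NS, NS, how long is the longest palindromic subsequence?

One longest palindromic subsequence is NS NS WU NS NS (positions 2,3,5,6,7); it reads the same forward and backward, and the interval DP gives dp[1][7] = 5.

5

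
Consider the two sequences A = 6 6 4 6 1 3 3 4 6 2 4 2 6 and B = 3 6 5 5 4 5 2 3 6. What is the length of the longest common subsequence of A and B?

5

Backtracking the LCS table gives one alignment: 3 (A7,B1) → 6 (A9,B2) → 4 (A11,B5) → 2 (A12,B7) → 6 (A13,B9).
So the longest common subsequence has length 5.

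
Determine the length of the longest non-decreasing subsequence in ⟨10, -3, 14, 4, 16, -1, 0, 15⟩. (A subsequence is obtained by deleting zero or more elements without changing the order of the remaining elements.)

One longest non-decreasing subsequence is -3, -1, 0, 15 (positions 2,6,7,8), of length 4; no longer one exists.

4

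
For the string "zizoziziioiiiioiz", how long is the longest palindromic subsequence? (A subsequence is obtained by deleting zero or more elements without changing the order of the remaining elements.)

One longest palindromic subsequence is zioiiiiiiioiz (positions 1,2,4,6,8,9,11,12,13,14,15,16,17); it reads the same forward and backward, and the interval DP gives dp[1][17] = 13.

13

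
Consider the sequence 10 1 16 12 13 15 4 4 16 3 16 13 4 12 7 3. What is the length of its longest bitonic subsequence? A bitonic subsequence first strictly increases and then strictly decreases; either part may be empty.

9

Let inc[i] be the LIS ending at i and dec[i] the longest strictly decreasing subsequence starting at i. inc = [1, 1, 2, 2, 3, 4, 2, 2, 5, 2, 5, 3, 3, 4, 4, 2], dec = [3, 1, 6, 3, 4, 5, 2, 2, 5, 1, 5, 4, 2, 3, 2, 1].
max_i inc[i]+dec[i]−1 = 9, with one witness 10, 12, 13, 15, 16, 13, 12, 7, 3.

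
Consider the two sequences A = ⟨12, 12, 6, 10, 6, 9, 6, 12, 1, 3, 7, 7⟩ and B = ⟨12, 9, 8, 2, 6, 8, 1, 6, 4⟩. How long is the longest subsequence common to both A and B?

4

A longest common subsequence is 12, 9, 6, 1 (length 4); the LCS DP confirms no longer common subsequence exists.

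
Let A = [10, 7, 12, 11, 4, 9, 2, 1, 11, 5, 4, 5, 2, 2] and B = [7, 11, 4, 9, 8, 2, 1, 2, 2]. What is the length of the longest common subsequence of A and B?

Backtracking the LCS table gives one alignment: 7 (A2,B1) → 11 (A4,B2) → 4 (A5,B3) → 9 (A6,B4) → 2 (A7,B6) → 1 (A8,B7) → 2 (A13,B8) → 2 (A14,B9).
So the longest common subsequence has length 8.

8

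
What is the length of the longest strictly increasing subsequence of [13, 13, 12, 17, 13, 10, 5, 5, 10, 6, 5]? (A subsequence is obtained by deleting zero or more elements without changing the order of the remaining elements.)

One longest increasing subsequence is 13, 17 (positions 1,4), of length 2; no longer one exists.

2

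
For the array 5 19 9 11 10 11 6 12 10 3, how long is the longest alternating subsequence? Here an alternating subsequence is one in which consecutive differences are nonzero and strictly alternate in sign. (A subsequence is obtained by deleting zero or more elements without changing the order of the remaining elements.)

Track the best alternating length ending on an up-step vs a down-step at each position: up/down = 1/1, 2/1, 2/3, 4/3, 4/5, 6/3, 2/7, 8/3, 8/9, 1/9.
The maximum over both is 9; one such subsequence is 5, 19, 9, 11, 10, 11, 6, 12, 10.

9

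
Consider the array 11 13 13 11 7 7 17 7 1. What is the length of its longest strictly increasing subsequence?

Let dp[i] be the longest increasing subsequence ending at position i. Then dp = [1, 2, 2, 1, 1, 1, 3, 1, 1].
The maximum is 3; one witness is 11, 13, 17 at positions 1,2,7.

3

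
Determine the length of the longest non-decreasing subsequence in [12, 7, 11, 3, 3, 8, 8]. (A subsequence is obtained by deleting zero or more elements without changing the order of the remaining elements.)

Scanning left to right, the best length ending at each element is: 12→1, 7→1, 11→2, 3→1, 3→2, 8→3, 8→4.
So the longest non-decreasing subsequence has length 4, e.g. 3, 3, 8, 8.

4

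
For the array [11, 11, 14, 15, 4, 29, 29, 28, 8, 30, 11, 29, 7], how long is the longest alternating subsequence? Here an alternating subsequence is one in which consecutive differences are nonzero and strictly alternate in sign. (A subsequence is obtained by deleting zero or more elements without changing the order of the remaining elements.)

9

Track the best alternating length ending on an up-step vs a down-step at each position: up/down = 1/1, 1/1, 2/1, 2/1, 1/3, 4/1, 4/1, 4/5, 4/5, 6/1, 6/7, 8/7, 4/9.
The maximum over both is 9; one such subsequence is 11, 14, 4, 29, 28, 30, 11, 29, 7.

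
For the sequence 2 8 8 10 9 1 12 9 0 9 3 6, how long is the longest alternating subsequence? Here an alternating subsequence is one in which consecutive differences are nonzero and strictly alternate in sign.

8

Track the best alternating length ending on an up-step vs a down-step at each position: up/down = 1/1, 2/1, 2/1, 2/1, 2/3, 1/3, 4/1, 4/5, 1/5, 6/5, 6/7, 8/7.
The maximum over both is 8; one such subsequence is 2, 10, 9, 12, 0, 9, 3, 6.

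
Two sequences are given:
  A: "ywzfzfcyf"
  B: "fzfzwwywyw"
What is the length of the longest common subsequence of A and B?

Backtracking the LCS table gives one alignment: z (A3,B2) → f (A4,B3) → z (A5,B4) → y (A8,B9).
So the longest common subsequence has length 4.

4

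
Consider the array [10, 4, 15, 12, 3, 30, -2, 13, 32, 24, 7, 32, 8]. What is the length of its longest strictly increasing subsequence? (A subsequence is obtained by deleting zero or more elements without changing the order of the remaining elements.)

Let dp[i] be the longest increasing subsequence ending at position i. Then dp = [1, 1, 2, 2, 1, 3, 1, 3, 4, 4, 2, 5, 3].
The maximum is 5; one witness is 10, 12, 13, 24, 32 at positions 1,4,8,10,12.

5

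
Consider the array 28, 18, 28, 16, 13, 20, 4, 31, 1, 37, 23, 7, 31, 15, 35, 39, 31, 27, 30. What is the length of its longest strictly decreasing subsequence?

Let dp[i] be the longest decreasing subsequence ending at position i. Then dp = [1, 2, 1, 3, 4, 2, 5, 1, 6, 1, 2, 5, 2, 4, 2, 1, 3, 4, 4].
The maximum is 6; one witness is 28, 18, 16, 13, 4, 1 at positions 1,2,4,5,7,9.

6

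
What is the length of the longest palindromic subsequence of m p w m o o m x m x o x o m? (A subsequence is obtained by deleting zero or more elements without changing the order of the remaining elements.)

9

One longest palindromic subsequence is mooxmxoom (positions 1,5,6,8,9,10,11,13,14); it reads the same forward and backward, and the interval DP gives dp[1][14] = 9.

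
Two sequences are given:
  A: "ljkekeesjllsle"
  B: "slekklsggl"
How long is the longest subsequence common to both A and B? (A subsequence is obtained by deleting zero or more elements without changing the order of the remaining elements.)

6

Backtracking the LCS table gives one alignment: l (A1,B2) → k (A3,B4) → k (A5,B5) → l (A11,B6) → s (A12,B7) → l (A13,B10).
So the longest common subsequence has length 6.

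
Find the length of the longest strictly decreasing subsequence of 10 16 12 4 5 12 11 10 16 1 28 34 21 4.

Let dp[i] be the longest decreasing subsequence ending at position i. Then dp = [1, 1, 2, 3, 3, 2, 3, 4, 1, 5, 1, 1, 2, 5].
The maximum is 5; one witness is 16, 12, 11, 10, 1 at positions 2,3,7,8,10.

5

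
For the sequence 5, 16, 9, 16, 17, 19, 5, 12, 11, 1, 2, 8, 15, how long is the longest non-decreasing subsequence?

Let dp[i] be the longest non-decreasing subsequence ending at position i. Then dp = [1, 2, 2, 3, 4, 5, 2, 3, 3, 1, 2, 3, 4].
The maximum is 5; one witness is 5, 16, 16, 17, 19 at positions 1,2,4,5,6.

5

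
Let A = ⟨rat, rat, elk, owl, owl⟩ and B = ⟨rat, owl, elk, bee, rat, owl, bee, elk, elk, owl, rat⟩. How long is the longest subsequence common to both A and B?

4

Backtracking the LCS table gives one alignment: rat (A1,B1) → rat (A2,B5) → elk (A3,B9) → owl (A4,B10).
So the longest common subsequence has length 4.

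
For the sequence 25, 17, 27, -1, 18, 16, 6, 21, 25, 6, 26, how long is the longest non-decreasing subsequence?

Let dp[i] be the longest non-decreasing subsequence ending at position i. Then dp = [1, 1, 2, 1, 2, 2, 2, 3, 4, 3, 5].
The maximum is 5; one witness is 17, 18, 21, 25, 26 at positions 2,5,8,9,11.

5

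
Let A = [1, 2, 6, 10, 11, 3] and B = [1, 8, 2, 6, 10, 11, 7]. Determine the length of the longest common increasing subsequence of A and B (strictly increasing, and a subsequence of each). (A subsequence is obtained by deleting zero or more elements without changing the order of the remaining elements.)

5

A longest common strictly increasing subsequence is 1, 2, 6, 10, 11 (length 5); it appears in order in both A and B, and no longer such subsequence exists.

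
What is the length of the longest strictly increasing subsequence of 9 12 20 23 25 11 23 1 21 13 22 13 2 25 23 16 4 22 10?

Scanning left to right, the best length ending at each element is: 9→1, 12→2, 20→3, 23→4, 25→5, 11→2, 23→4, 1→1, 21→4, 13→3, 22→5, 13→3, 2→2, 25→6, 23→6, 16→4, 4→3, 22→5, 10→4.
So the longest increasing subsequence has length 6, e.g. 9, 12, 20, 21, 22, 25.

6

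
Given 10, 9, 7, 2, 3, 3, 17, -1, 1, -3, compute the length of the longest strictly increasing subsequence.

3

Scanning left to right, the best length ending at each element is: 10→1, 9→1, 7→1, 2→1, 3→2, 3→2, 17→3, -1→1, 1→2, -3→1.
So the longest increasing subsequence has length 3, e.g. 2, 3, 17.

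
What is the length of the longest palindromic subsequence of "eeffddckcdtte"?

Using dp[i][j] = 2 + dp[i+1][j−1] if the ends match, else max(dp[i+1][j], dp[i][j−1]):
dp[1][13] = 7. A witness is edckcde at positions 1,6,7,8,9,10,13.

7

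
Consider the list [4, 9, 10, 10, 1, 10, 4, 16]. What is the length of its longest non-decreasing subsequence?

One longest non-decreasing subsequence is 4, 9, 10, 10, 10, 16 (positions 1,2,3,4,6,8), of length 6; no longer one exists.

6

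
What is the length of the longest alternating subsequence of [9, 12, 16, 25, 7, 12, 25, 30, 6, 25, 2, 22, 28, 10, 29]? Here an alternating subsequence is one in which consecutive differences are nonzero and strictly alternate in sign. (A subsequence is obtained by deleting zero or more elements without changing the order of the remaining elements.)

A longest alternating subsequence is 9, 12, 7, 12, 6, 25, 2, 22, 10, 29 (positions 1,2,5,6,9,10,11,12,14,15); its 9 consecutive differences strictly alternate in sign, and length 10 is optimal.

10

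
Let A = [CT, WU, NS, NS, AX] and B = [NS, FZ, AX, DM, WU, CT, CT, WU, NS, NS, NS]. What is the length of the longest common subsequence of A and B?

4

Backtracking the LCS table gives one alignment: CT (A1,B7) → WU (A2,B8) → NS (A3,B10) → NS (A4,B11).
So the longest common subsequence has length 4.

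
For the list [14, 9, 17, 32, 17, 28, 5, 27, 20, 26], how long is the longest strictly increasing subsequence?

Scanning left to right, the best length ending at each element is: 14→1, 9→1, 17→2, 32→3, 17→2, 28→3, 5→1, 27→3, 20→3, 26→4.
So the longest increasing subsequence has length 4, e.g. 14, 17, 20, 26.

4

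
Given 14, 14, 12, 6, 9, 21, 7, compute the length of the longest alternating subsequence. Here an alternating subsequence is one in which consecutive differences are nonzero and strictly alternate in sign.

4

Track the best alternating length ending on an up-step vs a down-step at each position: up/down = 1/1, 1/1, 1/2, 1/2, 3/2, 3/1, 3/4.
The maximum over both is 4; one such subsequence is 14, 6, 9, 7.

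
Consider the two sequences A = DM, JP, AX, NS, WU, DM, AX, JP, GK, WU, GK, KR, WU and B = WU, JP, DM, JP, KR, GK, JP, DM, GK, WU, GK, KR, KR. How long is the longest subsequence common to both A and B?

7

Backtracking the LCS table gives one alignment: DM (A1,B3) → JP (A2,B7) → DM (A6,B8) → GK (A9,B9) → WU (A10,B10) → GK (A11,B11) → KR (A12,B13).
So the longest common subsequence has length 7.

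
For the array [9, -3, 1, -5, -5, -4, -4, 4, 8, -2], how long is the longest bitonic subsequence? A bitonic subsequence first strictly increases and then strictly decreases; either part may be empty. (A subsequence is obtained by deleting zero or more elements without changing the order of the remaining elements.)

5

Let inc[i] be the LIS ending at i and dec[i] the longest strictly decreasing subsequence starting at i. inc = [1, 1, 2, 1, 1, 2, 2, 3, 4, 3], dec = [3, 2, 2, 1, 1, 1, 1, 2, 2, 1].
max_i inc[i]+dec[i]−1 = 5, with one witness -3, 1, 4, 8, -2.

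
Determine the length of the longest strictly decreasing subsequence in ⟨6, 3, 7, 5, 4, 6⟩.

One longest decreasing subsequence is 6, 5, 4 (positions 1,4,5), of length 3; no longer one exists.

3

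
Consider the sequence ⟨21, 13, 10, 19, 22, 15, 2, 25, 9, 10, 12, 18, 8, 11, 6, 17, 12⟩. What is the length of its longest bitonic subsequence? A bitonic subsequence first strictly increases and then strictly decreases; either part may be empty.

7

One longest bitonic subsequence is 13, 19, 22, 15, 12, 11, 6 (positions 2,4,5,6,11,14,15): it rises to 22 then falls. Length 7 is optimal.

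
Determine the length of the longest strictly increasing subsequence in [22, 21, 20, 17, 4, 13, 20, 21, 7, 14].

Let dp[i] be the longest increasing subsequence ending at position i. Then dp = [1, 1, 1, 1, 1, 2, 3, 4, 2, 3].
The maximum is 4; one witness is 4, 13, 20, 21 at positions 5,6,7,8.

4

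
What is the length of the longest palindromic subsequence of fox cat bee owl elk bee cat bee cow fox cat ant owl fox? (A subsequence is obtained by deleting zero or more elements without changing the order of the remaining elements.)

Using dp[i][j] = 2 + dp[i+1][j−1] if the ends match, else max(dp[i+1][j], dp[i][j−1]):
dp[1][14] = 7. A witness is fox owl cat fox cat owl fox at positions 1,4,7,10,11,13,14.

7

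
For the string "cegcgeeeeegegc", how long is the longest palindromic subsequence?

11

Using dp[i][j] = 2 + dp[i+1][j−1] if the ends match, else max(dp[i+1][j], dp[i][j−1]):
dp[1][14] = 11. A witness is cggeeeeeggc at positions 1,3,5,6,7,8,9,10,11,13,14.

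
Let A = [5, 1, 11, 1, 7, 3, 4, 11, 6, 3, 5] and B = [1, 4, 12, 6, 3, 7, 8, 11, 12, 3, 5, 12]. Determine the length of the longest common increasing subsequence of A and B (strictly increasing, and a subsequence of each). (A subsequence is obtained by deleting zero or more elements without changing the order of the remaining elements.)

3

For each value that appears in both, track the longest common increasing run ending there.
The best achievable length is 3; one witness is 1, 4, 6 (A-positions 2,7,9, B-positions 1,2,4).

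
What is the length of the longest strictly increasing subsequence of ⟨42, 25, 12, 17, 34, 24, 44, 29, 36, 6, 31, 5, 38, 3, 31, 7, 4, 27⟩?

6

One longest increasing subsequence is 12, 17, 24, 29, 36, 38 (positions 3,4,6,8,9,13), of length 6; no longer one exists.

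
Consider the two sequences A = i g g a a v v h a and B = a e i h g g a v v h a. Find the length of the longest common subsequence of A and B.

8

Backtracking the LCS table gives one alignment: i (A1,B3) → g (A2,B5) → g (A3,B6) → a (A5,B7) → v (A6,B8) → v (A7,B9) → h (A8,B10) → a (A9,B11).
So the longest common subsequence has length 8.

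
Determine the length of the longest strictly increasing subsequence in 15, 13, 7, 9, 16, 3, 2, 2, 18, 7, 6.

4

Scanning left to right, the best length ending at each element is: 15→1, 13→1, 7→1, 9→2, 16→3, 3→1, 2→1, 2→1, 18→4, 7→2, 6→2.
So the longest increasing subsequence has length 4, e.g. 7, 9, 16, 18.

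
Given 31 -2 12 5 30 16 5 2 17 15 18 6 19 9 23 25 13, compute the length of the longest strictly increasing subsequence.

Scanning left to right, the best length ending at each element is: 31→1, -2→1, 12→2, 5→2, 30→3, 16→3, 5→2, 2→2, 17→4, 15→3, 18→5, 6→3, 19→6, 9→4, 23→7, 25→8, 13→5.
So the longest increasing subsequence has length 8, e.g. -2, 12, 16, 17, 18, 19, 23, 25.

8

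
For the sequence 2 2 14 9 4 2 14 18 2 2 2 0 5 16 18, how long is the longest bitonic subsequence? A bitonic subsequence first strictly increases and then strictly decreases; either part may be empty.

One longest bitonic subsequence is 2, 14, 9, 4, 2, 0 (positions 1,3,4,5,11,12): it rises to 14 then falls. Length 6 is optimal.

6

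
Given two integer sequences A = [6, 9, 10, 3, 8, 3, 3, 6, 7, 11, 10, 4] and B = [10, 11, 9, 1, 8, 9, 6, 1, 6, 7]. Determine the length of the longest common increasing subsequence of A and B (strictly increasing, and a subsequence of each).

A longest common strictly increasing subsequence is 10, 11 (length 2); it appears in order in both A and B, and no longer such subsequence exists.

2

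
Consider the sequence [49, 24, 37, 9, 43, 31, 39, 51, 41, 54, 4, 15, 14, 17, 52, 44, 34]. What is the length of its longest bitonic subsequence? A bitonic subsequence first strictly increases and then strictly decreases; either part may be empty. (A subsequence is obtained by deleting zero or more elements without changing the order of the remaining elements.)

8

Let inc[i] be the LIS ending at i and dec[i] the longest strictly decreasing subsequence starting at i. inc = [1, 1, 2, 1, 3, 2, 3, 4, 4, 5, 1, 2, 2, 3, 5, 5, 4], dec = [5, 3, 4, 2, 4, 3, 3, 4, 3, 4, 1, 2, 1, 1, 3, 2, 1].
max_i inc[i]+dec[i]−1 = 8, with one witness 24, 37, 43, 51, 54, 52, 44, 34.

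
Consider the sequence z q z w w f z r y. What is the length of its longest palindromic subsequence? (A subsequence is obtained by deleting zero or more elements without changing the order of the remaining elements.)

4

One longest palindromic subsequence is zwwz (positions 3,4,5,7); it reads the same forward and backward, and the interval DP gives dp[1][9] = 4.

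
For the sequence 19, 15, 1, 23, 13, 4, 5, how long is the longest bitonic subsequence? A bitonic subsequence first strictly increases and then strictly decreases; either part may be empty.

4

One longest bitonic subsequence is 19, 15, 13, 5 (positions 1,2,5,7): it rises to 19 then falls. Length 4 is optimal.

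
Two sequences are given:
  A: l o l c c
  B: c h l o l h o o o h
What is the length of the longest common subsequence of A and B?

3

Backtracking the LCS table gives one alignment: l (A1,B3) → o (A2,B4) → l (A3,B5).
So the longest common subsequence has length 3.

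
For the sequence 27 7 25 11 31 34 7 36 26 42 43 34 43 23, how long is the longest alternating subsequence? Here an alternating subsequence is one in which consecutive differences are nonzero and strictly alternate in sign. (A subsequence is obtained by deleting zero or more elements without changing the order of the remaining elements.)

Track the best alternating length ending on an up-step vs a down-step at each position: up/down = 1/1, 1/2, 3/2, 3/4, 5/1, 5/1, 1/6, 7/1, 7/8, 9/1, 9/1, 9/10, 11/1, 7/12.
The maximum over both is 12; one such subsequence is 27, 7, 25, 11, 31, 7, 36, 26, 42, 34, 43, 23.

12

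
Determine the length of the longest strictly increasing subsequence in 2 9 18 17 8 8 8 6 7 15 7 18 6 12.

Scanning left to right, the best length ending at each element is: 2→1, 9→2, 18→3, 17→3, 8→2, 8→2, 8→2, 6→2, 7→3, 15→4, 7→3, 18→5, 6→2, 12→4.
So the longest increasing subsequence has length 5, e.g. 2, 6, 7, 15, 18.

5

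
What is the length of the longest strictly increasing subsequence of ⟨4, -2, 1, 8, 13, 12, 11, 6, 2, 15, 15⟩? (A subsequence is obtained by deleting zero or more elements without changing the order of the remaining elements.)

One longest increasing subsequence is -2, 1, 8, 13, 15 (positions 2,3,4,5,10), of length 5; no longer one exists.

5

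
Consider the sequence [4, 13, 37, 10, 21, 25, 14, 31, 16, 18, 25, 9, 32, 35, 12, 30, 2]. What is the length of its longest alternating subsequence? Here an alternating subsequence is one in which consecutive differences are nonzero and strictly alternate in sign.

A longest alternating subsequence is 4, 13, 10, 21, 14, 31, 16, 18, 9, 32, 12, 30, 2 (positions 1,2,4,5,7,8,9,10,12,13,15,16,17); its 12 consecutive differences strictly alternate in sign, and length 13 is optimal.

13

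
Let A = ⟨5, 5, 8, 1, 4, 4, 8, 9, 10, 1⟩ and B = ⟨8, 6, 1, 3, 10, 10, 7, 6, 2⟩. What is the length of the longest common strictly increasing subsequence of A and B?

2

A longest common strictly increasing subsequence is 8, 10 (length 2); it appears in order in both A and B, and no longer such subsequence exists.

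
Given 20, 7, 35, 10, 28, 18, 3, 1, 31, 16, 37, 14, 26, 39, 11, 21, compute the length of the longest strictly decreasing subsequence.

6

Let dp[i] be the longest decreasing subsequence ending at position i. Then dp = [1, 2, 1, 2, 2, 3, 4, 5, 2, 4, 1, 5, 3, 1, 6, 4].
The maximum is 6; one witness is 35, 28, 18, 16, 14, 11 at positions 3,5,6,10,12,15.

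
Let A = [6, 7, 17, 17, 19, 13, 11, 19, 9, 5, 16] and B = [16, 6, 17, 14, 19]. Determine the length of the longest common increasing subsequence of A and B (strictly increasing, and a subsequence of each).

A longest common strictly increasing subsequence is 6, 17, 19 (length 3); it appears in order in both A and B, and no longer such subsequence exists.

3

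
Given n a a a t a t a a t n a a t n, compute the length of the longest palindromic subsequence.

Using dp[i][j] = 2 + dp[i+1][j−1] if the ends match, else max(dp[i+1][j], dp[i][j−1]):
dp[1][15] = 11. A witness is naataaataan at positions 1,3,4,5,6,8,9,10,12,13,15.

11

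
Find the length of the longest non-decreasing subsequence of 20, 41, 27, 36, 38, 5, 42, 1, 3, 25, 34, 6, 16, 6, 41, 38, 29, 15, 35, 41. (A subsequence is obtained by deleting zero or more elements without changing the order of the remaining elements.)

7

Scanning left to right, the best length ending at each element is: 20→1, 41→2, 27→2, 36→3, 38→4, 5→1, 42→5, 1→1, 3→2, 25→3, 34→4, 6→3, 16→4, 6→4, 41→5, 38→5, 29→5, 15→5, 35→6, 41→7.
So the longest non-decreasing subsequence has length 7, e.g. 1, 3, 6, 16, 29, 35, 41.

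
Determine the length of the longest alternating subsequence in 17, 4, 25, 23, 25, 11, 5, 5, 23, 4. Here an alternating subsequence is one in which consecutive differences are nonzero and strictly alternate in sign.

8

Track the best alternating length ending on an up-step vs a down-step at each position: up/down = 1/1, 1/2, 3/1, 3/4, 5/1, 3/6, 3/6, 3/6, 7/6, 1/8.
The maximum over both is 8; one such subsequence is 17, 4, 25, 23, 25, 11, 23, 4.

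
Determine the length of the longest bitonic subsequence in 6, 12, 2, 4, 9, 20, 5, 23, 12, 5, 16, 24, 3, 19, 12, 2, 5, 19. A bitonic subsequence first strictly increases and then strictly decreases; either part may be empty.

Let inc[i] be the LIS ending at i and dec[i] the longest strictly decreasing subsequence starting at i. inc = [1, 2, 1, 2, 3, 4, 3, 5, 4, 3, 5, 6, 2, 6, 4, 1, 3, 6], dec = [4, 5, 1, 3, 4, 5, 3, 5, 4, 3, 3, 4, 2, 3, 2, 1, 1, 1].
max_i inc[i]+dec[i]−1 = 9, with one witness 2, 4, 9, 20, 23, 12, 5, 3, 2.

9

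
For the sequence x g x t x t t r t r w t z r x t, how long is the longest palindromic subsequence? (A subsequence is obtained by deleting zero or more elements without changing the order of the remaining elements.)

9

One longest palindromic subsequence is txrtwtrxt (positions 4,5,8,9,11,12,14,15,16); it reads the same forward and backward, and the interval DP gives dp[1][16] = 9.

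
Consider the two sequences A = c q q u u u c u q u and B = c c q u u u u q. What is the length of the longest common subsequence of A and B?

7

Backtracking the LCS table gives one alignment: c (A1,B2) → q (A3,B3) → u (A4,B4) → u (A5,B5) → u (A6,B6) → u (A8,B7) → q (A9,B8).
So the longest common subsequence has length 7.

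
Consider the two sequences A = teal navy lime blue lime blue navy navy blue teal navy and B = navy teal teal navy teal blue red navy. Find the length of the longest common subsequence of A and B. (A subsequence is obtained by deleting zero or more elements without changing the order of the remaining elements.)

Backtracking the LCS table gives one alignment: teal (A1,B3) → navy (A2,B4) → blue (A4,B6) → navy (A11,B8).
So the longest common subsequence has length 4.

4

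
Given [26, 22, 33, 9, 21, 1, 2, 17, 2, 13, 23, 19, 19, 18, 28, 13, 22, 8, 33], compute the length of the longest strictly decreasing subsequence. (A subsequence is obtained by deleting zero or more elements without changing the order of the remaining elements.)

Let dp[i] be the longest decreasing subsequence ending at position i. Then dp = [1, 2, 1, 3, 3, 4, 4, 4, 5, 5, 2, 4, 4, 5, 2, 6, 3, 7, 1].
The maximum is 7; one witness is 26, 22, 21, 19, 18, 13, 8 at positions 1,2,5,12,14,16,18.

7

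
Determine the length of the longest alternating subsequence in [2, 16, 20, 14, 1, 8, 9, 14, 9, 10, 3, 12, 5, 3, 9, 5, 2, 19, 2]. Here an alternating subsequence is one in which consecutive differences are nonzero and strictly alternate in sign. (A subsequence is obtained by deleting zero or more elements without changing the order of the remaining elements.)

13

Track the best alternating length ending on an up-step vs a down-step at each position: up/down = 1/1, 2/1, 2/1, 2/3, 1/3, 4/3, 4/3, 4/3, 4/5, 6/5, 4/7, 8/5, 8/9, 4/9, 10/9, 10/11, 4/11, 12/3, 4/13.
The maximum over both is 13; one such subsequence is 2, 16, 1, 14, 9, 10, 3, 12, 5, 9, 5, 19, 2.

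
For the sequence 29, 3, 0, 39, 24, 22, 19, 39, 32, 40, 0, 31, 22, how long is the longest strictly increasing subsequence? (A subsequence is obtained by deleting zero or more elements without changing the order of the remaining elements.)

4

Scanning left to right, the best length ending at each element is: 29→1, 3→1, 0→1, 39→2, 24→2, 22→2, 19→2, 39→3, 32→3, 40→4, 0→1, 31→3, 22→3.
So the longest increasing subsequence has length 4, e.g. 3, 24, 39, 40.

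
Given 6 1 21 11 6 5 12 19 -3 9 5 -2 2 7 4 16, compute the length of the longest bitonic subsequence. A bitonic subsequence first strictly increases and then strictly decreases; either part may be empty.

Let inc[i] be the LIS ending at i and dec[i] the longest strictly decreasing subsequence starting at i. inc = [1, 1, 2, 2, 2, 2, 3, 4, 1, 3, 2, 2, 3, 4, 4, 5], dec = [3, 2, 5, 4, 3, 2, 4, 4, 1, 3, 2, 1, 1, 2, 1, 1].
max_i inc[i]+dec[i]−1 = 7, with one witness 6, 11, 12, 19, 9, 7, 4.

7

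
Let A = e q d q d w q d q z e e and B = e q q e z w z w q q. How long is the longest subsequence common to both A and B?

Backtracking the LCS table gives one alignment: e (A1,B1) → q (A2,B2) → q (A4,B3) → w (A6,B8) → q (A7,B9) → q (A9,B10).
So the longest common subsequence has length 6.

6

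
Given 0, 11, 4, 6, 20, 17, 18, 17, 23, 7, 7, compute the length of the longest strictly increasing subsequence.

6

One longest increasing subsequence is 0, 4, 6, 17, 18, 23 (positions 1,3,4,6,7,9), of length 6; no longer one exists.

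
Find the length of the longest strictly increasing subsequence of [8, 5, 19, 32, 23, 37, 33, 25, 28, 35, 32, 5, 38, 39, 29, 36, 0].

8

Let dp[i] be the longest increasing subsequence ending at position i. Then dp = [1, 1, 2, 3, 3, 4, 4, 4, 5, 6, 6, 1, 7, 8, 6, 7, 1].
The maximum is 8; one witness is 8, 19, 23, 25, 28, 35, 38, 39 at positions 1,3,5,8,9,10,13,14.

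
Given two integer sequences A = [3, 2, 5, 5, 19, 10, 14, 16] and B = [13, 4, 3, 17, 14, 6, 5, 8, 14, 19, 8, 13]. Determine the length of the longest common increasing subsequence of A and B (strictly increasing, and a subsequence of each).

3

A longest common strictly increasing subsequence is 3, 5, 14 (length 3); it appears in order in both A and B, and no longer such subsequence exists.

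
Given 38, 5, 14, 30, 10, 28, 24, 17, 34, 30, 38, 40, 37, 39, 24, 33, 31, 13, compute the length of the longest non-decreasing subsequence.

6

One longest non-decreasing subsequence is 5, 14, 30, 34, 38, 40 (positions 2,3,4,9,11,12), of length 6; no longer one exists.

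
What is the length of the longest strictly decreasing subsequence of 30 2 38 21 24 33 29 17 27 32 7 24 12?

Scanning left to right, the best length ending at each element is: 30→1, 2→2, 38→1, 21→2, 24→2, 33→2, 29→3, 17→4, 27→4, 32→3, 7→5, 24→5, 12→6.
So the longest decreasing subsequence has length 6, e.g. 38, 33, 29, 27, 24, 12.

6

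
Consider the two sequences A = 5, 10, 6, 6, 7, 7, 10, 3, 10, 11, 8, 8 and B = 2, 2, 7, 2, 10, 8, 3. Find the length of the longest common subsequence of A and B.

Backtracking the LCS table gives one alignment: 7 (A5,B3) → 10 (A7,B5) → 3 (A8,B7).
So the longest common subsequence has length 3.

3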